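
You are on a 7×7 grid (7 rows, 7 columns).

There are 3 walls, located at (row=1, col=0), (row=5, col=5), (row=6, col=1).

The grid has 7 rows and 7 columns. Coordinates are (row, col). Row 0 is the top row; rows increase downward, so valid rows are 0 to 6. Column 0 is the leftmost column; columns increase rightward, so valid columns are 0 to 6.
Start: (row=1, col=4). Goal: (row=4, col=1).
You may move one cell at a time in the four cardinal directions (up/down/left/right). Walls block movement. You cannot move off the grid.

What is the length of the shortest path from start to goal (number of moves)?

Answer: Shortest path length: 6

Derivation:
BFS from (row=1, col=4) until reaching (row=4, col=1):
  Distance 0: (row=1, col=4)
  Distance 1: (row=0, col=4), (row=1, col=3), (row=1, col=5), (row=2, col=4)
  Distance 2: (row=0, col=3), (row=0, col=5), (row=1, col=2), (row=1, col=6), (row=2, col=3), (row=2, col=5), (row=3, col=4)
  Distance 3: (row=0, col=2), (row=0, col=6), (row=1, col=1), (row=2, col=2), (row=2, col=6), (row=3, col=3), (row=3, col=5), (row=4, col=4)
  Distance 4: (row=0, col=1), (row=2, col=1), (row=3, col=2), (row=3, col=6), (row=4, col=3), (row=4, col=5), (row=5, col=4)
  Distance 5: (row=0, col=0), (row=2, col=0), (row=3, col=1), (row=4, col=2), (row=4, col=6), (row=5, col=3), (row=6, col=4)
  Distance 6: (row=3, col=0), (row=4, col=1), (row=5, col=2), (row=5, col=6), (row=6, col=3), (row=6, col=5)  <- goal reached here
One shortest path (6 moves): (row=1, col=4) -> (row=1, col=3) -> (row=1, col=2) -> (row=1, col=1) -> (row=2, col=1) -> (row=3, col=1) -> (row=4, col=1)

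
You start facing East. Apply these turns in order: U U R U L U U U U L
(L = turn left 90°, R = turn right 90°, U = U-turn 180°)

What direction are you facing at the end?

Answer: Final heading: South

Derivation:
Start: East
  U (U-turn (180°)) -> West
  U (U-turn (180°)) -> East
  R (right (90° clockwise)) -> South
  U (U-turn (180°)) -> North
  L (left (90° counter-clockwise)) -> West
  U (U-turn (180°)) -> East
  U (U-turn (180°)) -> West
  U (U-turn (180°)) -> East
  U (U-turn (180°)) -> West
  L (left (90° counter-clockwise)) -> South
Final: South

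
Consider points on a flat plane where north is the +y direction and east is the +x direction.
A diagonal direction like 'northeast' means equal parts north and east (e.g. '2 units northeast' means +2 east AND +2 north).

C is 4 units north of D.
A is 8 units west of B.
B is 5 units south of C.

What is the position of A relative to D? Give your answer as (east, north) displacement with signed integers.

Place D at the origin (east=0, north=0).
  C is 4 units north of D: delta (east=+0, north=+4); C at (east=0, north=4).
  B is 5 units south of C: delta (east=+0, north=-5); B at (east=0, north=-1).
  A is 8 units west of B: delta (east=-8, north=+0); A at (east=-8, north=-1).
Therefore A relative to D: (east=-8, north=-1).

Answer: A is at (east=-8, north=-1) relative to D.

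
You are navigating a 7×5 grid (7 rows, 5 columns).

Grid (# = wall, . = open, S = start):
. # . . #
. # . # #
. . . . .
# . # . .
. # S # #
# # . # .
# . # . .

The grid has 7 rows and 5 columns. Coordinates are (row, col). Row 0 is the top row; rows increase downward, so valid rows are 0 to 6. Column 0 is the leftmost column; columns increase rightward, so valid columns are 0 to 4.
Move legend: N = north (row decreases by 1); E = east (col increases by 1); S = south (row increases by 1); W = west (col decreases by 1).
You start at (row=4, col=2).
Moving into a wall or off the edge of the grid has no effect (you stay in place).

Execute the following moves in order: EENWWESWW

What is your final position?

Start: (row=4, col=2)
  E (east): blocked, stay at (row=4, col=2)
  E (east): blocked, stay at (row=4, col=2)
  N (north): blocked, stay at (row=4, col=2)
  W (west): blocked, stay at (row=4, col=2)
  W (west): blocked, stay at (row=4, col=2)
  E (east): blocked, stay at (row=4, col=2)
  S (south): (row=4, col=2) -> (row=5, col=2)
  W (west): blocked, stay at (row=5, col=2)
  W (west): blocked, stay at (row=5, col=2)
Final: (row=5, col=2)

Answer: Final position: (row=5, col=2)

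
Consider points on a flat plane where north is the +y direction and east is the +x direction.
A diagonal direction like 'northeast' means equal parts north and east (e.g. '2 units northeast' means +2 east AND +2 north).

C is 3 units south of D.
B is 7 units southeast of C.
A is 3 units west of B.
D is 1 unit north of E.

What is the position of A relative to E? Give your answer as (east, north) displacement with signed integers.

Answer: A is at (east=4, north=-9) relative to E.

Derivation:
Place E at the origin (east=0, north=0).
  D is 1 unit north of E: delta (east=+0, north=+1); D at (east=0, north=1).
  C is 3 units south of D: delta (east=+0, north=-3); C at (east=0, north=-2).
  B is 7 units southeast of C: delta (east=+7, north=-7); B at (east=7, north=-9).
  A is 3 units west of B: delta (east=-3, north=+0); A at (east=4, north=-9).
Therefore A relative to E: (east=4, north=-9).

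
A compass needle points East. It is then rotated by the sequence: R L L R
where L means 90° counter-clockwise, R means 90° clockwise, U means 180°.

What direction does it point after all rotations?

Answer: Final heading: East

Derivation:
Start: East
  R (right (90° clockwise)) -> South
  L (left (90° counter-clockwise)) -> East
  L (left (90° counter-clockwise)) -> North
  R (right (90° clockwise)) -> East
Final: East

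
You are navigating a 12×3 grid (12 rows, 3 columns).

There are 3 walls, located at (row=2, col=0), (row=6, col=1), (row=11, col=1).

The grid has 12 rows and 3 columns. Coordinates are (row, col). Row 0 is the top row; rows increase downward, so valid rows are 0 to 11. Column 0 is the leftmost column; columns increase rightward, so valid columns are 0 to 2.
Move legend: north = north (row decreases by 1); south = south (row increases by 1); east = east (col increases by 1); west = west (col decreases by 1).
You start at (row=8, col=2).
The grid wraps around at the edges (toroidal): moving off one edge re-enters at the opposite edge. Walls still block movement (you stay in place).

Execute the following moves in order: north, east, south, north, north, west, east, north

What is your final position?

Answer: Final position: (row=5, col=0)

Derivation:
Start: (row=8, col=2)
  north (north): (row=8, col=2) -> (row=7, col=2)
  east (east): (row=7, col=2) -> (row=7, col=0)
  south (south): (row=7, col=0) -> (row=8, col=0)
  north (north): (row=8, col=0) -> (row=7, col=0)
  north (north): (row=7, col=0) -> (row=6, col=0)
  west (west): (row=6, col=0) -> (row=6, col=2)
  east (east): (row=6, col=2) -> (row=6, col=0)
  north (north): (row=6, col=0) -> (row=5, col=0)
Final: (row=5, col=0)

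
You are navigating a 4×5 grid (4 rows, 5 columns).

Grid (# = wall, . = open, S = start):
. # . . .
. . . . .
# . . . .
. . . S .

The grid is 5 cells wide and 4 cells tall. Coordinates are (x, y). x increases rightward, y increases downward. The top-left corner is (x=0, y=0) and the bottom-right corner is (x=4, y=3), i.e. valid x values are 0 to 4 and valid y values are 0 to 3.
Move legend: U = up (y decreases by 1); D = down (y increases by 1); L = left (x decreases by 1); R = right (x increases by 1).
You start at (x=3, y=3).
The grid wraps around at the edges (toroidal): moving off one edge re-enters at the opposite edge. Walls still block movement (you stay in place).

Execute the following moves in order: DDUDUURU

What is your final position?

Answer: Final position: (x=4, y=2)

Derivation:
Start: (x=3, y=3)
  D (down): (x=3, y=3) -> (x=3, y=0)
  D (down): (x=3, y=0) -> (x=3, y=1)
  U (up): (x=3, y=1) -> (x=3, y=0)
  D (down): (x=3, y=0) -> (x=3, y=1)
  U (up): (x=3, y=1) -> (x=3, y=0)
  U (up): (x=3, y=0) -> (x=3, y=3)
  R (right): (x=3, y=3) -> (x=4, y=3)
  U (up): (x=4, y=3) -> (x=4, y=2)
Final: (x=4, y=2)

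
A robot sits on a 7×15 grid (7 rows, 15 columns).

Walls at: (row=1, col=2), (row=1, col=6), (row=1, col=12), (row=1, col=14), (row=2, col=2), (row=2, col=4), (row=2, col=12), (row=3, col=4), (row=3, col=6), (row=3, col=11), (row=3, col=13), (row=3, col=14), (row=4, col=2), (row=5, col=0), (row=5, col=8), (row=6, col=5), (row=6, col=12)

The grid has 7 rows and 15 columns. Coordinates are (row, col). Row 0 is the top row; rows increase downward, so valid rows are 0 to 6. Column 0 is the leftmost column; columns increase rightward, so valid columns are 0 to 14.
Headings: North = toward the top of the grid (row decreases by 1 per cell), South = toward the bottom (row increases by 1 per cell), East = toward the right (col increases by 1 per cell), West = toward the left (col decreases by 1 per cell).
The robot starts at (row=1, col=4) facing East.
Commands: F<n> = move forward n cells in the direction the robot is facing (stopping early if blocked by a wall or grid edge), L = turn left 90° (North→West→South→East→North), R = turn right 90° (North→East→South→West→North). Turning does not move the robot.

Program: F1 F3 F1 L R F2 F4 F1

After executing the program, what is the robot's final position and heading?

Answer: Final position: (row=1, col=5), facing East

Derivation:
Start: (row=1, col=4), facing East
  F1: move forward 1, now at (row=1, col=5)
  F3: move forward 0/3 (blocked), now at (row=1, col=5)
  F1: move forward 0/1 (blocked), now at (row=1, col=5)
  L: turn left, now facing North
  R: turn right, now facing East
  F2: move forward 0/2 (blocked), now at (row=1, col=5)
  F4: move forward 0/4 (blocked), now at (row=1, col=5)
  F1: move forward 0/1 (blocked), now at (row=1, col=5)
Final: (row=1, col=5), facing East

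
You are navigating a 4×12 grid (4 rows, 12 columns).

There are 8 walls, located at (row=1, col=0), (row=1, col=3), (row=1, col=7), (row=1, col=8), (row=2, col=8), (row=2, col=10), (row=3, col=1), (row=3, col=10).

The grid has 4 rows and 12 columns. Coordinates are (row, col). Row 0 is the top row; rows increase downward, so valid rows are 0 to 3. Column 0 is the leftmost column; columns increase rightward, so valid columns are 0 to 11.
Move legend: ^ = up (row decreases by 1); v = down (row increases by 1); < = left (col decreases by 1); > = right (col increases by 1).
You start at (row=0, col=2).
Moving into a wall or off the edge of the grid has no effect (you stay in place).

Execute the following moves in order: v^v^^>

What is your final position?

Start: (row=0, col=2)
  v (down): (row=0, col=2) -> (row=1, col=2)
  ^ (up): (row=1, col=2) -> (row=0, col=2)
  v (down): (row=0, col=2) -> (row=1, col=2)
  ^ (up): (row=1, col=2) -> (row=0, col=2)
  ^ (up): blocked, stay at (row=0, col=2)
  > (right): (row=0, col=2) -> (row=0, col=3)
Final: (row=0, col=3)

Answer: Final position: (row=0, col=3)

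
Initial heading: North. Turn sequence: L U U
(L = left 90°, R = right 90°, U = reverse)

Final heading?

Start: North
  L (left (90° counter-clockwise)) -> West
  U (U-turn (180°)) -> East
  U (U-turn (180°)) -> West
Final: West

Answer: Final heading: West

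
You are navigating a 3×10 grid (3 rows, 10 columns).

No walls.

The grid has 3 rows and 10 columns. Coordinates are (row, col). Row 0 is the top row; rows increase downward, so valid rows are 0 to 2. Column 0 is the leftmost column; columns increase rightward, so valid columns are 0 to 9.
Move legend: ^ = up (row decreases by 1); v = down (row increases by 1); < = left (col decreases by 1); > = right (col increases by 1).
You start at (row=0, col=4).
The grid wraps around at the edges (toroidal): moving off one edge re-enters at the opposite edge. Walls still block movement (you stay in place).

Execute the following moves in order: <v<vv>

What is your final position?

Start: (row=0, col=4)
  < (left): (row=0, col=4) -> (row=0, col=3)
  v (down): (row=0, col=3) -> (row=1, col=3)
  < (left): (row=1, col=3) -> (row=1, col=2)
  v (down): (row=1, col=2) -> (row=2, col=2)
  v (down): (row=2, col=2) -> (row=0, col=2)
  > (right): (row=0, col=2) -> (row=0, col=3)
Final: (row=0, col=3)

Answer: Final position: (row=0, col=3)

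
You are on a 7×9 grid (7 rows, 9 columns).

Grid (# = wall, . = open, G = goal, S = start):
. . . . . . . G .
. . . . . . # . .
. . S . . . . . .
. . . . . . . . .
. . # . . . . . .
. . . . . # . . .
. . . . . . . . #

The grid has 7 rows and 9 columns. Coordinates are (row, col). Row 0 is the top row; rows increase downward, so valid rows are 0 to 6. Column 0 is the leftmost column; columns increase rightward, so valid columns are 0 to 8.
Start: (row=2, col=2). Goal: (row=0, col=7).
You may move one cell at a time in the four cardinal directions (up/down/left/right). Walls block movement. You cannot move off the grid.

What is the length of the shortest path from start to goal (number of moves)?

Answer: Shortest path length: 7

Derivation:
BFS from (row=2, col=2) until reaching (row=0, col=7):
  Distance 0: (row=2, col=2)
  Distance 1: (row=1, col=2), (row=2, col=1), (row=2, col=3), (row=3, col=2)
  Distance 2: (row=0, col=2), (row=1, col=1), (row=1, col=3), (row=2, col=0), (row=2, col=4), (row=3, col=1), (row=3, col=3)
  Distance 3: (row=0, col=1), (row=0, col=3), (row=1, col=0), (row=1, col=4), (row=2, col=5), (row=3, col=0), (row=3, col=4), (row=4, col=1), (row=4, col=3)
  Distance 4: (row=0, col=0), (row=0, col=4), (row=1, col=5), (row=2, col=6), (row=3, col=5), (row=4, col=0), (row=4, col=4), (row=5, col=1), (row=5, col=3)
  Distance 5: (row=0, col=5), (row=2, col=7), (row=3, col=6), (row=4, col=5), (row=5, col=0), (row=5, col=2), (row=5, col=4), (row=6, col=1), (row=6, col=3)
  Distance 6: (row=0, col=6), (row=1, col=7), (row=2, col=8), (row=3, col=7), (row=4, col=6), (row=6, col=0), (row=6, col=2), (row=6, col=4)
  Distance 7: (row=0, col=7), (row=1, col=8), (row=3, col=8), (row=4, col=7), (row=5, col=6), (row=6, col=5)  <- goal reached here
One shortest path (7 moves): (row=2, col=2) -> (row=2, col=3) -> (row=2, col=4) -> (row=2, col=5) -> (row=2, col=6) -> (row=2, col=7) -> (row=1, col=7) -> (row=0, col=7)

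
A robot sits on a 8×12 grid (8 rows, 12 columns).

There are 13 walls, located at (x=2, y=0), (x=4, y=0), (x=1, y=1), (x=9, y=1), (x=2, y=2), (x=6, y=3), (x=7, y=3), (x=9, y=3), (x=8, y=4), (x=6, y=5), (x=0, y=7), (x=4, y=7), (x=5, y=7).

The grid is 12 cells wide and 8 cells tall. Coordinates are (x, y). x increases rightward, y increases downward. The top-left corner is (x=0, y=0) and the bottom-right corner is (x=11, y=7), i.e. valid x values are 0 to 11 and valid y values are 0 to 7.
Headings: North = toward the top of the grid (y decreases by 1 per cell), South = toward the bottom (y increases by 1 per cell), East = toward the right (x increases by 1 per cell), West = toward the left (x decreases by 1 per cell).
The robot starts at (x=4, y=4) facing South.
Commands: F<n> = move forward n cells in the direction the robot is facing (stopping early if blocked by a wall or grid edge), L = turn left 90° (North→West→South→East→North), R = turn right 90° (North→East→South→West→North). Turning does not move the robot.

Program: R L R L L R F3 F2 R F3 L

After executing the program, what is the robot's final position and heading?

Start: (x=4, y=4), facing South
  R: turn right, now facing West
  L: turn left, now facing South
  R: turn right, now facing West
  L: turn left, now facing South
  L: turn left, now facing East
  R: turn right, now facing South
  F3: move forward 2/3 (blocked), now at (x=4, y=6)
  F2: move forward 0/2 (blocked), now at (x=4, y=6)
  R: turn right, now facing West
  F3: move forward 3, now at (x=1, y=6)
  L: turn left, now facing South
Final: (x=1, y=6), facing South

Answer: Final position: (x=1, y=6), facing South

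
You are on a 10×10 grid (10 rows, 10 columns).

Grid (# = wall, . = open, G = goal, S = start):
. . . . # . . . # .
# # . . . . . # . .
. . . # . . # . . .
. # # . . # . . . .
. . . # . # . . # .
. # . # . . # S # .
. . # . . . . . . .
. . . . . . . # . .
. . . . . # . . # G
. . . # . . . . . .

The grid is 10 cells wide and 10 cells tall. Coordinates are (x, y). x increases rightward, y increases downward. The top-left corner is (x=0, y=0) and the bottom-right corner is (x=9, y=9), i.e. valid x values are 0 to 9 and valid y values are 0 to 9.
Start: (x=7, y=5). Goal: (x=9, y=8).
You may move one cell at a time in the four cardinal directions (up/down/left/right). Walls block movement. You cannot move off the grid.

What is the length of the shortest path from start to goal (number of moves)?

Answer: Shortest path length: 5

Derivation:
BFS from (x=7, y=5) until reaching (x=9, y=8):
  Distance 0: (x=7, y=5)
  Distance 1: (x=7, y=4), (x=7, y=6)
  Distance 2: (x=7, y=3), (x=6, y=4), (x=6, y=6), (x=8, y=6)
  Distance 3: (x=7, y=2), (x=6, y=3), (x=8, y=3), (x=5, y=6), (x=9, y=6), (x=6, y=7), (x=8, y=7)
  Distance 4: (x=8, y=2), (x=9, y=3), (x=5, y=5), (x=9, y=5), (x=4, y=6), (x=5, y=7), (x=9, y=7), (x=6, y=8)
  Distance 5: (x=8, y=1), (x=9, y=2), (x=9, y=4), (x=4, y=5), (x=3, y=6), (x=4, y=7), (x=7, y=8), (x=9, y=8), (x=6, y=9)  <- goal reached here
One shortest path (5 moves): (x=7, y=5) -> (x=7, y=6) -> (x=8, y=6) -> (x=9, y=6) -> (x=9, y=7) -> (x=9, y=8)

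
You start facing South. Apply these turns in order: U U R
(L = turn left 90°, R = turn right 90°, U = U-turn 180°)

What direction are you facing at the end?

Start: South
  U (U-turn (180°)) -> North
  U (U-turn (180°)) -> South
  R (right (90° clockwise)) -> West
Final: West

Answer: Final heading: West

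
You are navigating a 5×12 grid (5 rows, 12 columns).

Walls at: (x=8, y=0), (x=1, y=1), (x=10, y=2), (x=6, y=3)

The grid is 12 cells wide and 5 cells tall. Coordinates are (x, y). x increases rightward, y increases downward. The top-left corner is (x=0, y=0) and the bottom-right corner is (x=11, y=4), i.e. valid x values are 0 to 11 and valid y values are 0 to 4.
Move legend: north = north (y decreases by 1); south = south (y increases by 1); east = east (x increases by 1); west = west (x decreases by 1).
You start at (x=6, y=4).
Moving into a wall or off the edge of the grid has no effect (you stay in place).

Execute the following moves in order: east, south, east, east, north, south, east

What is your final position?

Answer: Final position: (x=10, y=4)

Derivation:
Start: (x=6, y=4)
  east (east): (x=6, y=4) -> (x=7, y=4)
  south (south): blocked, stay at (x=7, y=4)
  east (east): (x=7, y=4) -> (x=8, y=4)
  east (east): (x=8, y=4) -> (x=9, y=4)
  north (north): (x=9, y=4) -> (x=9, y=3)
  south (south): (x=9, y=3) -> (x=9, y=4)
  east (east): (x=9, y=4) -> (x=10, y=4)
Final: (x=10, y=4)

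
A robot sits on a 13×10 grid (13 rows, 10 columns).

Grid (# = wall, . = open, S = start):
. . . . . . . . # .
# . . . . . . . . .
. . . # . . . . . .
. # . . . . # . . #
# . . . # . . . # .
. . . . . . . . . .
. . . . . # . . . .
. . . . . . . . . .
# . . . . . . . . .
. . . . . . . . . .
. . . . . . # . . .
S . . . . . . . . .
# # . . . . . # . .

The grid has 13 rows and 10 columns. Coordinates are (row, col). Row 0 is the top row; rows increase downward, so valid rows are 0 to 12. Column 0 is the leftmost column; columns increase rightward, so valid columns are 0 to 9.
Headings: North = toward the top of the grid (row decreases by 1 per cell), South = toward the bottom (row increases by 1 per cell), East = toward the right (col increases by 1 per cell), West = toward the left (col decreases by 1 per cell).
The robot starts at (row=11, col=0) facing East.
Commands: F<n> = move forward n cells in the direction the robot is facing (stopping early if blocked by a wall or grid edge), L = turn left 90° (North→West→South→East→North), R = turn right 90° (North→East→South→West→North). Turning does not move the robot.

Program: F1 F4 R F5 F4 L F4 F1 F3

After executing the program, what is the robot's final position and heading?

Start: (row=11, col=0), facing East
  F1: move forward 1, now at (row=11, col=1)
  F4: move forward 4, now at (row=11, col=5)
  R: turn right, now facing South
  F5: move forward 1/5 (blocked), now at (row=12, col=5)
  F4: move forward 0/4 (blocked), now at (row=12, col=5)
  L: turn left, now facing East
  F4: move forward 1/4 (blocked), now at (row=12, col=6)
  F1: move forward 0/1 (blocked), now at (row=12, col=6)
  F3: move forward 0/3 (blocked), now at (row=12, col=6)
Final: (row=12, col=6), facing East

Answer: Final position: (row=12, col=6), facing East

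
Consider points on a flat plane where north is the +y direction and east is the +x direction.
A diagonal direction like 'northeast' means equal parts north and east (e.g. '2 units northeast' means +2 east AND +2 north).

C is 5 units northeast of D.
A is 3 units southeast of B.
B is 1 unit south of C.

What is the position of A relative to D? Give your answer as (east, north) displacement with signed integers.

Answer: A is at (east=8, north=1) relative to D.

Derivation:
Place D at the origin (east=0, north=0).
  C is 5 units northeast of D: delta (east=+5, north=+5); C at (east=5, north=5).
  B is 1 unit south of C: delta (east=+0, north=-1); B at (east=5, north=4).
  A is 3 units southeast of B: delta (east=+3, north=-3); A at (east=8, north=1).
Therefore A relative to D: (east=8, north=1).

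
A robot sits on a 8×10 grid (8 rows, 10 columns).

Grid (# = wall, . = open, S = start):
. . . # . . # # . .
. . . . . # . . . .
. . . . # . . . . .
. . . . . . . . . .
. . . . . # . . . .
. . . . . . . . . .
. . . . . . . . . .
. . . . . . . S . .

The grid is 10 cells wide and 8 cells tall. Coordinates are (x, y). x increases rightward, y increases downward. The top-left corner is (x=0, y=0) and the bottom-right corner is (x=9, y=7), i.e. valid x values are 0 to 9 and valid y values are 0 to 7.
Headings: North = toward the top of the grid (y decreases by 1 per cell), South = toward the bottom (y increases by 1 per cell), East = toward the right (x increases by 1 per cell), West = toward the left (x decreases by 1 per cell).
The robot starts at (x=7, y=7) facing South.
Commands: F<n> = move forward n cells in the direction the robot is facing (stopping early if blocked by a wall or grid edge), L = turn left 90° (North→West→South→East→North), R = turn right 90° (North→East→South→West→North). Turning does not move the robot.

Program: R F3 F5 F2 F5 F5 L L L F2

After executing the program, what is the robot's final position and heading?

Answer: Final position: (x=0, y=5), facing North

Derivation:
Start: (x=7, y=7), facing South
  R: turn right, now facing West
  F3: move forward 3, now at (x=4, y=7)
  F5: move forward 4/5 (blocked), now at (x=0, y=7)
  F2: move forward 0/2 (blocked), now at (x=0, y=7)
  F5: move forward 0/5 (blocked), now at (x=0, y=7)
  F5: move forward 0/5 (blocked), now at (x=0, y=7)
  L: turn left, now facing South
  L: turn left, now facing East
  L: turn left, now facing North
  F2: move forward 2, now at (x=0, y=5)
Final: (x=0, y=5), facing North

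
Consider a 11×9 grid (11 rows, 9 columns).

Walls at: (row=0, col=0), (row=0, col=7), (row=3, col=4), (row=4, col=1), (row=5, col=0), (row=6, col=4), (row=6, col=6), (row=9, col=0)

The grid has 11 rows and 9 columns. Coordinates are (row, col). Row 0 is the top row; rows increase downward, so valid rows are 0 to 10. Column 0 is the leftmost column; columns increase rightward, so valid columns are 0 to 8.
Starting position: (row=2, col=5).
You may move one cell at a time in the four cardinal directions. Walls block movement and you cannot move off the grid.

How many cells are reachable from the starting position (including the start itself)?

Answer: Reachable cells: 91

Derivation:
BFS flood-fill from (row=2, col=5):
  Distance 0: (row=2, col=5)
  Distance 1: (row=1, col=5), (row=2, col=4), (row=2, col=6), (row=3, col=5)
  Distance 2: (row=0, col=5), (row=1, col=4), (row=1, col=6), (row=2, col=3), (row=2, col=7), (row=3, col=6), (row=4, col=5)
  Distance 3: (row=0, col=4), (row=0, col=6), (row=1, col=3), (row=1, col=7), (row=2, col=2), (row=2, col=8), (row=3, col=3), (row=3, col=7), (row=4, col=4), (row=4, col=6), (row=5, col=5)
  Distance 4: (row=0, col=3), (row=1, col=2), (row=1, col=8), (row=2, col=1), (row=3, col=2), (row=3, col=8), (row=4, col=3), (row=4, col=7), (row=5, col=4), (row=5, col=6), (row=6, col=5)
  Distance 5: (row=0, col=2), (row=0, col=8), (row=1, col=1), (row=2, col=0), (row=3, col=1), (row=4, col=2), (row=4, col=8), (row=5, col=3), (row=5, col=7), (row=7, col=5)
  Distance 6: (row=0, col=1), (row=1, col=0), (row=3, col=0), (row=5, col=2), (row=5, col=8), (row=6, col=3), (row=6, col=7), (row=7, col=4), (row=7, col=6), (row=8, col=5)
  Distance 7: (row=4, col=0), (row=5, col=1), (row=6, col=2), (row=6, col=8), (row=7, col=3), (row=7, col=7), (row=8, col=4), (row=8, col=6), (row=9, col=5)
  Distance 8: (row=6, col=1), (row=7, col=2), (row=7, col=8), (row=8, col=3), (row=8, col=7), (row=9, col=4), (row=9, col=6), (row=10, col=5)
  Distance 9: (row=6, col=0), (row=7, col=1), (row=8, col=2), (row=8, col=8), (row=9, col=3), (row=9, col=7), (row=10, col=4), (row=10, col=6)
  Distance 10: (row=7, col=0), (row=8, col=1), (row=9, col=2), (row=9, col=8), (row=10, col=3), (row=10, col=7)
  Distance 11: (row=8, col=0), (row=9, col=1), (row=10, col=2), (row=10, col=8)
  Distance 12: (row=10, col=1)
  Distance 13: (row=10, col=0)
Total reachable: 91 (grid has 91 open cells total)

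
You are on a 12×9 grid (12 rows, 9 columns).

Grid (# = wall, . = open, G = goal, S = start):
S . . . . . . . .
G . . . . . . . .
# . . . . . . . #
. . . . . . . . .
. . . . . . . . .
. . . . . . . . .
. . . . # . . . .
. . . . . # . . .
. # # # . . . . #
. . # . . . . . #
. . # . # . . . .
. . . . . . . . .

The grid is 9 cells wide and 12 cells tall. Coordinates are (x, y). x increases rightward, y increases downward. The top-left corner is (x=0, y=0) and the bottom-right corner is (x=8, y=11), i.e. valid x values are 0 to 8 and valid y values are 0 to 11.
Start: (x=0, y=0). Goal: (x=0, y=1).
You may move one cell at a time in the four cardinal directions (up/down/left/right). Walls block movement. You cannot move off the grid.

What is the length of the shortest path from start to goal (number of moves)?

Answer: Shortest path length: 1

Derivation:
BFS from (x=0, y=0) until reaching (x=0, y=1):
  Distance 0: (x=0, y=0)
  Distance 1: (x=1, y=0), (x=0, y=1)  <- goal reached here
One shortest path (1 moves): (x=0, y=0) -> (x=0, y=1)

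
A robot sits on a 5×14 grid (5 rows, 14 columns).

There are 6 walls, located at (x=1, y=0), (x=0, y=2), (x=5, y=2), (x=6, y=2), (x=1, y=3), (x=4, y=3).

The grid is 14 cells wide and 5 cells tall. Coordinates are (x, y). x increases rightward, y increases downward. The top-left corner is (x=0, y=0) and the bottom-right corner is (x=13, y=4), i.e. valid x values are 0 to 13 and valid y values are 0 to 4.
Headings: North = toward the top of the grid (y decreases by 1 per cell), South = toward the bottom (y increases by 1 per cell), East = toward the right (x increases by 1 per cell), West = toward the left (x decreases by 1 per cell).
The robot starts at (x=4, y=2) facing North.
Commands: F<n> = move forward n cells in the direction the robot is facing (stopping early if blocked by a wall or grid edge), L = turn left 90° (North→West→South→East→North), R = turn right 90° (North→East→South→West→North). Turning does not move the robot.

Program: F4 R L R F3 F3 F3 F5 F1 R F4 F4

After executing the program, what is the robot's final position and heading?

Answer: Final position: (x=13, y=4), facing South

Derivation:
Start: (x=4, y=2), facing North
  F4: move forward 2/4 (blocked), now at (x=4, y=0)
  R: turn right, now facing East
  L: turn left, now facing North
  R: turn right, now facing East
  F3: move forward 3, now at (x=7, y=0)
  F3: move forward 3, now at (x=10, y=0)
  F3: move forward 3, now at (x=13, y=0)
  F5: move forward 0/5 (blocked), now at (x=13, y=0)
  F1: move forward 0/1 (blocked), now at (x=13, y=0)
  R: turn right, now facing South
  F4: move forward 4, now at (x=13, y=4)
  F4: move forward 0/4 (blocked), now at (x=13, y=4)
Final: (x=13, y=4), facing South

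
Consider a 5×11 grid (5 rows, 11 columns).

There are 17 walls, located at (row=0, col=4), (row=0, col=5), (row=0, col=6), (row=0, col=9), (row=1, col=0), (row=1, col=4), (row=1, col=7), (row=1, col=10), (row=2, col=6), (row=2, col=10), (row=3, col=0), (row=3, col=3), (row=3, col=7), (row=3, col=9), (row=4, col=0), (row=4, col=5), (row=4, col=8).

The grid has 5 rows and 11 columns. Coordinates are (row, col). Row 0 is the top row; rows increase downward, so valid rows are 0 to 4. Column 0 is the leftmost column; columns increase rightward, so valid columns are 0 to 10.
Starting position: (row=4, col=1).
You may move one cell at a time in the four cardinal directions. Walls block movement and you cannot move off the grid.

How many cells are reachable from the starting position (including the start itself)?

BFS flood-fill from (row=4, col=1):
  Distance 0: (row=4, col=1)
  Distance 1: (row=3, col=1), (row=4, col=2)
  Distance 2: (row=2, col=1), (row=3, col=2), (row=4, col=3)
  Distance 3: (row=1, col=1), (row=2, col=0), (row=2, col=2), (row=4, col=4)
  Distance 4: (row=0, col=1), (row=1, col=2), (row=2, col=3), (row=3, col=4)
  Distance 5: (row=0, col=0), (row=0, col=2), (row=1, col=3), (row=2, col=4), (row=3, col=5)
  Distance 6: (row=0, col=3), (row=2, col=5), (row=3, col=6)
  Distance 7: (row=1, col=5), (row=4, col=6)
  Distance 8: (row=1, col=6), (row=4, col=7)
Total reachable: 26 (grid has 38 open cells total)

Answer: Reachable cells: 26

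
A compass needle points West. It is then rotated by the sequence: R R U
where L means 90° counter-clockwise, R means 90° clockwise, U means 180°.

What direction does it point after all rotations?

Start: West
  R (right (90° clockwise)) -> North
  R (right (90° clockwise)) -> East
  U (U-turn (180°)) -> West
Final: West

Answer: Final heading: West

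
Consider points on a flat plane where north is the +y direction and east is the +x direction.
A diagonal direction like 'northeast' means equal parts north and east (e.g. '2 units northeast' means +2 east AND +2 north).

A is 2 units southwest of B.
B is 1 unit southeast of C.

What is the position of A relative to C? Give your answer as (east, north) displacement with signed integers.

Place C at the origin (east=0, north=0).
  B is 1 unit southeast of C: delta (east=+1, north=-1); B at (east=1, north=-1).
  A is 2 units southwest of B: delta (east=-2, north=-2); A at (east=-1, north=-3).
Therefore A relative to C: (east=-1, north=-3).

Answer: A is at (east=-1, north=-3) relative to C.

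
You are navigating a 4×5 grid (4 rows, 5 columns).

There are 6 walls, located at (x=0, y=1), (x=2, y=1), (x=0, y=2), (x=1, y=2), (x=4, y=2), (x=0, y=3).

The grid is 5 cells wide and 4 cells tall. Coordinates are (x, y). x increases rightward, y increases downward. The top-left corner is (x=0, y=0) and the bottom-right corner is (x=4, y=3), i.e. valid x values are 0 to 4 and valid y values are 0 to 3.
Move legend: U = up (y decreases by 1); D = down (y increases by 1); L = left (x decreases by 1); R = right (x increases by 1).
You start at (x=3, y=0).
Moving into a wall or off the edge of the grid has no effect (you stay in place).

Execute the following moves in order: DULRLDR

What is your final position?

Start: (x=3, y=0)
  D (down): (x=3, y=0) -> (x=3, y=1)
  U (up): (x=3, y=1) -> (x=3, y=0)
  L (left): (x=3, y=0) -> (x=2, y=0)
  R (right): (x=2, y=0) -> (x=3, y=0)
  L (left): (x=3, y=0) -> (x=2, y=0)
  D (down): blocked, stay at (x=2, y=0)
  R (right): (x=2, y=0) -> (x=3, y=0)
Final: (x=3, y=0)

Answer: Final position: (x=3, y=0)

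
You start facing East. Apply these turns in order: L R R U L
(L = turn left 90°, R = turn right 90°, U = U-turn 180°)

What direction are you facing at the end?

Answer: Final heading: West

Derivation:
Start: East
  L (left (90° counter-clockwise)) -> North
  R (right (90° clockwise)) -> East
  R (right (90° clockwise)) -> South
  U (U-turn (180°)) -> North
  L (left (90° counter-clockwise)) -> West
Final: West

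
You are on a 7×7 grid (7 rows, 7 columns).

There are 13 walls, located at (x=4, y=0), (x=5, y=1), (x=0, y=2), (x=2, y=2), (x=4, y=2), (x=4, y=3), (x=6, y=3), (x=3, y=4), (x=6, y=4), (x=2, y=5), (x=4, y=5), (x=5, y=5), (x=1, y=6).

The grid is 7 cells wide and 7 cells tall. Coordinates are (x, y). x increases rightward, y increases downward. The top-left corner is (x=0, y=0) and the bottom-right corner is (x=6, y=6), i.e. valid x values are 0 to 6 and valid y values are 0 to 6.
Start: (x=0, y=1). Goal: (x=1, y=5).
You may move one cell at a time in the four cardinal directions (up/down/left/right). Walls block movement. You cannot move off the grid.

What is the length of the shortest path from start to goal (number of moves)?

BFS from (x=0, y=1) until reaching (x=1, y=5):
  Distance 0: (x=0, y=1)
  Distance 1: (x=0, y=0), (x=1, y=1)
  Distance 2: (x=1, y=0), (x=2, y=1), (x=1, y=2)
  Distance 3: (x=2, y=0), (x=3, y=1), (x=1, y=3)
  Distance 4: (x=3, y=0), (x=4, y=1), (x=3, y=2), (x=0, y=3), (x=2, y=3), (x=1, y=4)
  Distance 5: (x=3, y=3), (x=0, y=4), (x=2, y=4), (x=1, y=5)  <- goal reached here
One shortest path (5 moves): (x=0, y=1) -> (x=1, y=1) -> (x=1, y=2) -> (x=1, y=3) -> (x=1, y=4) -> (x=1, y=5)

Answer: Shortest path length: 5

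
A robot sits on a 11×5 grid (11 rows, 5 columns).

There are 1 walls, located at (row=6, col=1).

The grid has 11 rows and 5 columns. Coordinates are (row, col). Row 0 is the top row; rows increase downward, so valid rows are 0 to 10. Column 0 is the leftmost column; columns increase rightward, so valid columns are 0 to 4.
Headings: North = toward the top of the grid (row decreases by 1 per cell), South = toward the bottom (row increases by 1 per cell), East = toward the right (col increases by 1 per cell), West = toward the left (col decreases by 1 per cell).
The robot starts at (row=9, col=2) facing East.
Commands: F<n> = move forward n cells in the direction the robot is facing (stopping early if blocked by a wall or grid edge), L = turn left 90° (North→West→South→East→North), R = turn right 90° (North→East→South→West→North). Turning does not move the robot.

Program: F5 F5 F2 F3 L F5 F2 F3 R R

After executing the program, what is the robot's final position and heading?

Answer: Final position: (row=0, col=4), facing South

Derivation:
Start: (row=9, col=2), facing East
  F5: move forward 2/5 (blocked), now at (row=9, col=4)
  F5: move forward 0/5 (blocked), now at (row=9, col=4)
  F2: move forward 0/2 (blocked), now at (row=9, col=4)
  F3: move forward 0/3 (blocked), now at (row=9, col=4)
  L: turn left, now facing North
  F5: move forward 5, now at (row=4, col=4)
  F2: move forward 2, now at (row=2, col=4)
  F3: move forward 2/3 (blocked), now at (row=0, col=4)
  R: turn right, now facing East
  R: turn right, now facing South
Final: (row=0, col=4), facing South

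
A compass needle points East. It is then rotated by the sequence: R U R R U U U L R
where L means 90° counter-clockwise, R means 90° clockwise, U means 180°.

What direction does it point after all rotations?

Start: East
  R (right (90° clockwise)) -> South
  U (U-turn (180°)) -> North
  R (right (90° clockwise)) -> East
  R (right (90° clockwise)) -> South
  U (U-turn (180°)) -> North
  U (U-turn (180°)) -> South
  U (U-turn (180°)) -> North
  L (left (90° counter-clockwise)) -> West
  R (right (90° clockwise)) -> North
Final: North

Answer: Final heading: North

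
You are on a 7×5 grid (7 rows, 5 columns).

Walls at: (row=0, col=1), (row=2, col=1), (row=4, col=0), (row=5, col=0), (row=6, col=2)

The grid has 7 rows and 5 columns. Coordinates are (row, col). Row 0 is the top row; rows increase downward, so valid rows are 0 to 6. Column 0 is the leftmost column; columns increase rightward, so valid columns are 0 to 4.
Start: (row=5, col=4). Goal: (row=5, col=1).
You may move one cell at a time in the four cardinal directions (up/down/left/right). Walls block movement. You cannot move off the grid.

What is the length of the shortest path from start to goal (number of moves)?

BFS from (row=5, col=4) until reaching (row=5, col=1):
  Distance 0: (row=5, col=4)
  Distance 1: (row=4, col=4), (row=5, col=3), (row=6, col=4)
  Distance 2: (row=3, col=4), (row=4, col=3), (row=5, col=2), (row=6, col=3)
  Distance 3: (row=2, col=4), (row=3, col=3), (row=4, col=2), (row=5, col=1)  <- goal reached here
One shortest path (3 moves): (row=5, col=4) -> (row=5, col=3) -> (row=5, col=2) -> (row=5, col=1)

Answer: Shortest path length: 3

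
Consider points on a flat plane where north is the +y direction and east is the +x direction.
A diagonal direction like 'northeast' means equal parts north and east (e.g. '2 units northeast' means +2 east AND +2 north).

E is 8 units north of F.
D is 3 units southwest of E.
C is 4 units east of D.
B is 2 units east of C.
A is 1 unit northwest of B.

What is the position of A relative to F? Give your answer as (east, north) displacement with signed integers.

Answer: A is at (east=2, north=6) relative to F.

Derivation:
Place F at the origin (east=0, north=0).
  E is 8 units north of F: delta (east=+0, north=+8); E at (east=0, north=8).
  D is 3 units southwest of E: delta (east=-3, north=-3); D at (east=-3, north=5).
  C is 4 units east of D: delta (east=+4, north=+0); C at (east=1, north=5).
  B is 2 units east of C: delta (east=+2, north=+0); B at (east=3, north=5).
  A is 1 unit northwest of B: delta (east=-1, north=+1); A at (east=2, north=6).
Therefore A relative to F: (east=2, north=6).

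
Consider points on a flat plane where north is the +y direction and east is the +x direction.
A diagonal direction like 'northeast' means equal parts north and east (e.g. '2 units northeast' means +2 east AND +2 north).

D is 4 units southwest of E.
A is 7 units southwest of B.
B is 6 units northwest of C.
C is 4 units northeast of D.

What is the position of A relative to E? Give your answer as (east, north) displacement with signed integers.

Place E at the origin (east=0, north=0).
  D is 4 units southwest of E: delta (east=-4, north=-4); D at (east=-4, north=-4).
  C is 4 units northeast of D: delta (east=+4, north=+4); C at (east=0, north=0).
  B is 6 units northwest of C: delta (east=-6, north=+6); B at (east=-6, north=6).
  A is 7 units southwest of B: delta (east=-7, north=-7); A at (east=-13, north=-1).
Therefore A relative to E: (east=-13, north=-1).

Answer: A is at (east=-13, north=-1) relative to E.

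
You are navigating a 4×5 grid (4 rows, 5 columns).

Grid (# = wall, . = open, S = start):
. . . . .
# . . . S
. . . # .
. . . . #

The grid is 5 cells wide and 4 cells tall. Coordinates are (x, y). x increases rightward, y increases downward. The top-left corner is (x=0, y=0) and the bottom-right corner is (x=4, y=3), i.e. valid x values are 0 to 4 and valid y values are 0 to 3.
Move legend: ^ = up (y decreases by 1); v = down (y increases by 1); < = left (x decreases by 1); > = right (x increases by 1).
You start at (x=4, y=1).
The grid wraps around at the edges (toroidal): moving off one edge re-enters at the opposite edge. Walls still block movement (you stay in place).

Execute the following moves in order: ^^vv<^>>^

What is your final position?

Answer: Final position: (x=4, y=0)

Derivation:
Start: (x=4, y=1)
  ^ (up): (x=4, y=1) -> (x=4, y=0)
  ^ (up): blocked, stay at (x=4, y=0)
  v (down): (x=4, y=0) -> (x=4, y=1)
  v (down): (x=4, y=1) -> (x=4, y=2)
  < (left): blocked, stay at (x=4, y=2)
  ^ (up): (x=4, y=2) -> (x=4, y=1)
  > (right): blocked, stay at (x=4, y=1)
  > (right): blocked, stay at (x=4, y=1)
  ^ (up): (x=4, y=1) -> (x=4, y=0)
Final: (x=4, y=0)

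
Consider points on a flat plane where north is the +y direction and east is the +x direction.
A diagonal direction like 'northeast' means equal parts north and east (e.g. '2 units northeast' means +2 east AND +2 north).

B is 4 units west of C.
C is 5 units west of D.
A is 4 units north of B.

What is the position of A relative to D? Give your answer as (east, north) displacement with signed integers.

Place D at the origin (east=0, north=0).
  C is 5 units west of D: delta (east=-5, north=+0); C at (east=-5, north=0).
  B is 4 units west of C: delta (east=-4, north=+0); B at (east=-9, north=0).
  A is 4 units north of B: delta (east=+0, north=+4); A at (east=-9, north=4).
Therefore A relative to D: (east=-9, north=4).

Answer: A is at (east=-9, north=4) relative to D.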